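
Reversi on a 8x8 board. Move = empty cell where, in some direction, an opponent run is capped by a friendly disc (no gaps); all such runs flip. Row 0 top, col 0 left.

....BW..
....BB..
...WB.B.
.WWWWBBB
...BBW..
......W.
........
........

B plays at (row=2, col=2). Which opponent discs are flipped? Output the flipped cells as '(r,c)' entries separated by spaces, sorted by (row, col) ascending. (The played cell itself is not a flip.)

Dir NW: first cell '.' (not opp) -> no flip
Dir N: first cell '.' (not opp) -> no flip
Dir NE: first cell '.' (not opp) -> no flip
Dir W: first cell '.' (not opp) -> no flip
Dir E: opp run (2,3) capped by B -> flip
Dir SW: opp run (3,1), next='.' -> no flip
Dir S: opp run (3,2), next='.' -> no flip
Dir SE: opp run (3,3) capped by B -> flip

Answer: (2,3) (3,3)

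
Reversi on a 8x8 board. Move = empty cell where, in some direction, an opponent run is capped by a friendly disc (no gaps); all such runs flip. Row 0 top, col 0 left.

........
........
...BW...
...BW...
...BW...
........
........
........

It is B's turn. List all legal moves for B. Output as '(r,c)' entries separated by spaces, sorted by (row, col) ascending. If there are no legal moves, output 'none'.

(1,3): no bracket -> illegal
(1,4): no bracket -> illegal
(1,5): flips 1 -> legal
(2,5): flips 2 -> legal
(3,5): flips 1 -> legal
(4,5): flips 2 -> legal
(5,3): no bracket -> illegal
(5,4): no bracket -> illegal
(5,5): flips 1 -> legal

Answer: (1,5) (2,5) (3,5) (4,5) (5,5)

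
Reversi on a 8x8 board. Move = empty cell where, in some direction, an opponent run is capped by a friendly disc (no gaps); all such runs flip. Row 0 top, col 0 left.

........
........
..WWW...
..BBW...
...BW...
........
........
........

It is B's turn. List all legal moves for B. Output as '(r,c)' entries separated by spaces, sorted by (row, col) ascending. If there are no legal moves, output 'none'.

Answer: (1,1) (1,2) (1,3) (1,4) (1,5) (2,5) (3,5) (4,5) (5,5)

Derivation:
(1,1): flips 1 -> legal
(1,2): flips 1 -> legal
(1,3): flips 1 -> legal
(1,4): flips 1 -> legal
(1,5): flips 1 -> legal
(2,1): no bracket -> illegal
(2,5): flips 1 -> legal
(3,1): no bracket -> illegal
(3,5): flips 1 -> legal
(4,5): flips 1 -> legal
(5,3): no bracket -> illegal
(5,4): no bracket -> illegal
(5,5): flips 1 -> legal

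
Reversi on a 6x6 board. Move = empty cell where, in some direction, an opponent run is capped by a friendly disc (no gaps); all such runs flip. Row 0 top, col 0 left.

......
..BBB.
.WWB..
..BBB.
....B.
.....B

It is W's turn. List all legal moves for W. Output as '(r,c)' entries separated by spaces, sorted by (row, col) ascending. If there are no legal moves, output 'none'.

Answer: (0,2) (0,3) (0,4) (2,4) (4,2) (4,3)

Derivation:
(0,1): no bracket -> illegal
(0,2): flips 1 -> legal
(0,3): flips 1 -> legal
(0,4): flips 1 -> legal
(0,5): no bracket -> illegal
(1,1): no bracket -> illegal
(1,5): no bracket -> illegal
(2,4): flips 1 -> legal
(2,5): no bracket -> illegal
(3,1): no bracket -> illegal
(3,5): no bracket -> illegal
(4,1): no bracket -> illegal
(4,2): flips 1 -> legal
(4,3): flips 1 -> legal
(4,5): no bracket -> illegal
(5,3): no bracket -> illegal
(5,4): no bracket -> illegal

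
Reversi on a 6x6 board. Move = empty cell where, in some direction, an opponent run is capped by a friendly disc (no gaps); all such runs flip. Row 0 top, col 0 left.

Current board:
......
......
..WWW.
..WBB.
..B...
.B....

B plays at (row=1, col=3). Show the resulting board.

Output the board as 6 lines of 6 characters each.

Place B at (1,3); scan 8 dirs for brackets.
Dir NW: first cell '.' (not opp) -> no flip
Dir N: first cell '.' (not opp) -> no flip
Dir NE: first cell '.' (not opp) -> no flip
Dir W: first cell '.' (not opp) -> no flip
Dir E: first cell '.' (not opp) -> no flip
Dir SW: opp run (2,2), next='.' -> no flip
Dir S: opp run (2,3) capped by B -> flip
Dir SE: opp run (2,4), next='.' -> no flip
All flips: (2,3)

Answer: ......
...B..
..WBW.
..WBB.
..B...
.B....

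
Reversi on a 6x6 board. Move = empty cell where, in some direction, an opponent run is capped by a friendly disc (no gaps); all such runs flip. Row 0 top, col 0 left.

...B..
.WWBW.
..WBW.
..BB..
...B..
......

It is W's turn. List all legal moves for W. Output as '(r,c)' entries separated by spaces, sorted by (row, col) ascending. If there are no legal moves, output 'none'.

Answer: (0,2) (0,4) (3,4) (4,1) (4,2) (4,4)

Derivation:
(0,2): flips 1 -> legal
(0,4): flips 1 -> legal
(2,1): no bracket -> illegal
(3,1): no bracket -> illegal
(3,4): flips 1 -> legal
(4,1): flips 2 -> legal
(4,2): flips 2 -> legal
(4,4): flips 1 -> legal
(5,2): no bracket -> illegal
(5,3): no bracket -> illegal
(5,4): no bracket -> illegal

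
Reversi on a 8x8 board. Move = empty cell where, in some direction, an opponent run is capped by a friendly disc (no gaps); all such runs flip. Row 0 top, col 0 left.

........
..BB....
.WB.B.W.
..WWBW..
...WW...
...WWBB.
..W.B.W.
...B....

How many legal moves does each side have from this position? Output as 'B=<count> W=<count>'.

-- B to move --
(1,0): no bracket -> illegal
(1,1): no bracket -> illegal
(1,5): no bracket -> illegal
(1,6): no bracket -> illegal
(1,7): no bracket -> illegal
(2,0): flips 1 -> legal
(2,3): no bracket -> illegal
(2,5): no bracket -> illegal
(2,7): no bracket -> illegal
(3,0): flips 1 -> legal
(3,1): flips 2 -> legal
(3,6): flips 1 -> legal
(3,7): no bracket -> illegal
(4,1): no bracket -> illegal
(4,2): flips 3 -> legal
(4,5): no bracket -> illegal
(4,6): flips 1 -> legal
(5,1): flips 1 -> legal
(5,2): flips 3 -> legal
(5,7): no bracket -> illegal
(6,1): no bracket -> illegal
(6,3): no bracket -> illegal
(6,5): no bracket -> illegal
(6,7): no bracket -> illegal
(7,1): no bracket -> illegal
(7,2): no bracket -> illegal
(7,5): no bracket -> illegal
(7,6): flips 1 -> legal
(7,7): flips 1 -> legal
B mobility = 10
-- W to move --
(0,1): no bracket -> illegal
(0,2): flips 4 -> legal
(0,3): flips 1 -> legal
(0,4): no bracket -> illegal
(1,1): flips 1 -> legal
(1,4): flips 2 -> legal
(1,5): flips 1 -> legal
(2,3): flips 1 -> legal
(2,5): flips 1 -> legal
(3,1): no bracket -> illegal
(4,5): no bracket -> illegal
(4,6): flips 1 -> legal
(4,7): no bracket -> illegal
(5,7): flips 2 -> legal
(6,3): no bracket -> illegal
(6,5): no bracket -> illegal
(6,7): no bracket -> illegal
(7,2): no bracket -> illegal
(7,4): flips 1 -> legal
(7,5): flips 1 -> legal
W mobility = 11

Answer: B=10 W=11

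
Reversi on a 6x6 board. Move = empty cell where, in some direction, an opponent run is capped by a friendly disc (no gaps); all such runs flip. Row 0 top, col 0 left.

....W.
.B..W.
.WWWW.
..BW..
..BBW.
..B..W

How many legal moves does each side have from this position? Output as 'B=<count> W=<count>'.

-- B to move --
(0,3): no bracket -> illegal
(0,5): flips 2 -> legal
(1,0): flips 1 -> legal
(1,2): flips 1 -> legal
(1,3): flips 2 -> legal
(1,5): flips 2 -> legal
(2,0): no bracket -> illegal
(2,5): no bracket -> illegal
(3,0): no bracket -> illegal
(3,1): flips 1 -> legal
(3,4): flips 1 -> legal
(3,5): no bracket -> illegal
(4,5): flips 1 -> legal
(5,3): no bracket -> illegal
(5,4): no bracket -> illegal
B mobility = 8
-- W to move --
(0,0): flips 1 -> legal
(0,1): flips 1 -> legal
(0,2): no bracket -> illegal
(1,0): no bracket -> illegal
(1,2): no bracket -> illegal
(2,0): no bracket -> illegal
(3,1): flips 1 -> legal
(3,4): no bracket -> illegal
(4,1): flips 3 -> legal
(5,1): flips 1 -> legal
(5,3): flips 1 -> legal
(5,4): flips 2 -> legal
W mobility = 7

Answer: B=8 W=7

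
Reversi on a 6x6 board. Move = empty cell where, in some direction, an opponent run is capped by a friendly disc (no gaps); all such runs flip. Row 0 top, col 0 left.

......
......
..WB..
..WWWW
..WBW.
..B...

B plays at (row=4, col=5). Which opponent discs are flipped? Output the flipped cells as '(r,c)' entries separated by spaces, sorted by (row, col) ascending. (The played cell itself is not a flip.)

Dir NW: opp run (3,4) capped by B -> flip
Dir N: opp run (3,5), next='.' -> no flip
Dir NE: edge -> no flip
Dir W: opp run (4,4) capped by B -> flip
Dir E: edge -> no flip
Dir SW: first cell '.' (not opp) -> no flip
Dir S: first cell '.' (not opp) -> no flip
Dir SE: edge -> no flip

Answer: (3,4) (4,4)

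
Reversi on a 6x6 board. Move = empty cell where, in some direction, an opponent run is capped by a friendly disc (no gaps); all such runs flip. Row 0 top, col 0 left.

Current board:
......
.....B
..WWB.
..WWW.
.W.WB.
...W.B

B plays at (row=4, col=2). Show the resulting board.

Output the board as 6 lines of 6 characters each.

Answer: ......
.....B
..WWB.
..WBW.
.WBBB.
...W.B

Derivation:
Place B at (4,2); scan 8 dirs for brackets.
Dir NW: first cell '.' (not opp) -> no flip
Dir N: opp run (3,2) (2,2), next='.' -> no flip
Dir NE: opp run (3,3) capped by B -> flip
Dir W: opp run (4,1), next='.' -> no flip
Dir E: opp run (4,3) capped by B -> flip
Dir SW: first cell '.' (not opp) -> no flip
Dir S: first cell '.' (not opp) -> no flip
Dir SE: opp run (5,3), next=edge -> no flip
All flips: (3,3) (4,3)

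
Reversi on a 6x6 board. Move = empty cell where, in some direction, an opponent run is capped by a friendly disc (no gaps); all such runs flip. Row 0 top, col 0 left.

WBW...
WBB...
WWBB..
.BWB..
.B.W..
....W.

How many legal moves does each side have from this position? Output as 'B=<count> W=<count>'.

-- B to move --
(0,3): flips 1 -> legal
(1,3): no bracket -> illegal
(3,0): flips 1 -> legal
(3,4): no bracket -> illegal
(4,2): flips 1 -> legal
(4,4): no bracket -> illegal
(4,5): no bracket -> illegal
(5,2): no bracket -> illegal
(5,3): flips 1 -> legal
(5,5): no bracket -> illegal
B mobility = 4
-- W to move --
(0,3): flips 1 -> legal
(1,3): flips 4 -> legal
(1,4): flips 1 -> legal
(2,4): flips 2 -> legal
(3,0): flips 1 -> legal
(3,4): flips 1 -> legal
(4,0): no bracket -> illegal
(4,2): flips 1 -> legal
(4,4): flips 3 -> legal
(5,0): flips 1 -> legal
(5,1): flips 2 -> legal
(5,2): no bracket -> illegal
W mobility = 10

Answer: B=4 W=10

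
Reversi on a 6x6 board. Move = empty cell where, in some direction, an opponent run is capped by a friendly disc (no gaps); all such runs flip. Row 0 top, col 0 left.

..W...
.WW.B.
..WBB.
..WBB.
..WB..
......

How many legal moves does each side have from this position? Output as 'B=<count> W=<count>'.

-- B to move --
(0,0): flips 2 -> legal
(0,1): flips 1 -> legal
(0,3): no bracket -> illegal
(1,0): no bracket -> illegal
(1,3): no bracket -> illegal
(2,0): no bracket -> illegal
(2,1): flips 2 -> legal
(3,1): flips 1 -> legal
(4,1): flips 2 -> legal
(5,1): flips 1 -> legal
(5,2): no bracket -> illegal
(5,3): no bracket -> illegal
B mobility = 6
-- W to move --
(0,3): no bracket -> illegal
(0,4): no bracket -> illegal
(0,5): flips 2 -> legal
(1,3): no bracket -> illegal
(1,5): flips 2 -> legal
(2,5): flips 2 -> legal
(3,5): flips 2 -> legal
(4,4): flips 2 -> legal
(4,5): flips 2 -> legal
(5,2): no bracket -> illegal
(5,3): no bracket -> illegal
(5,4): flips 1 -> legal
W mobility = 7

Answer: B=6 W=7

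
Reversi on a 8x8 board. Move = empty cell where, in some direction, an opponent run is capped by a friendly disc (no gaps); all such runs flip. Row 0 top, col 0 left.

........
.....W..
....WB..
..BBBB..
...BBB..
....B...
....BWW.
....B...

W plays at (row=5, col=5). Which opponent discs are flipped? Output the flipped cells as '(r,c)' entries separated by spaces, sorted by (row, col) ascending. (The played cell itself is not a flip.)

Answer: (2,5) (3,5) (4,5)

Derivation:
Dir NW: opp run (4,4) (3,3), next='.' -> no flip
Dir N: opp run (4,5) (3,5) (2,5) capped by W -> flip
Dir NE: first cell '.' (not opp) -> no flip
Dir W: opp run (5,4), next='.' -> no flip
Dir E: first cell '.' (not opp) -> no flip
Dir SW: opp run (6,4), next='.' -> no flip
Dir S: first cell 'W' (not opp) -> no flip
Dir SE: first cell 'W' (not opp) -> no flip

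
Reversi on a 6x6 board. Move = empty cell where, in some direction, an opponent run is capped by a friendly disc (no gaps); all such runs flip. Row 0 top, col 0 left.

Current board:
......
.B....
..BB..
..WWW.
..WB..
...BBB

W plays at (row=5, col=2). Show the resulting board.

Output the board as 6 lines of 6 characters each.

Answer: ......
.B....
..BB..
..WWW.
..WW..
..WBBB

Derivation:
Place W at (5,2); scan 8 dirs for brackets.
Dir NW: first cell '.' (not opp) -> no flip
Dir N: first cell 'W' (not opp) -> no flip
Dir NE: opp run (4,3) capped by W -> flip
Dir W: first cell '.' (not opp) -> no flip
Dir E: opp run (5,3) (5,4) (5,5), next=edge -> no flip
Dir SW: edge -> no flip
Dir S: edge -> no flip
Dir SE: edge -> no flip
All flips: (4,3)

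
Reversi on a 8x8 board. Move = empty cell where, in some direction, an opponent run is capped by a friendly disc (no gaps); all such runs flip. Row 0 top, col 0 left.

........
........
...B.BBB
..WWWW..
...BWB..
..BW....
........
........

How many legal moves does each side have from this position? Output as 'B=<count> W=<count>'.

Answer: B=5 W=13

Derivation:
-- B to move --
(2,1): flips 1 -> legal
(2,2): no bracket -> illegal
(2,4): no bracket -> illegal
(3,1): no bracket -> illegal
(3,6): no bracket -> illegal
(4,1): flips 1 -> legal
(4,2): no bracket -> illegal
(4,6): no bracket -> illegal
(5,4): flips 1 -> legal
(5,5): no bracket -> illegal
(6,2): flips 3 -> legal
(6,3): flips 1 -> legal
(6,4): no bracket -> illegal
B mobility = 5
-- W to move --
(1,2): flips 1 -> legal
(1,3): flips 1 -> legal
(1,4): flips 1 -> legal
(1,5): flips 1 -> legal
(1,6): flips 1 -> legal
(1,7): flips 1 -> legal
(2,2): no bracket -> illegal
(2,4): no bracket -> illegal
(3,6): no bracket -> illegal
(3,7): no bracket -> illegal
(4,1): no bracket -> illegal
(4,2): flips 1 -> legal
(4,6): flips 1 -> legal
(5,1): flips 1 -> legal
(5,4): flips 1 -> legal
(5,5): flips 1 -> legal
(5,6): flips 1 -> legal
(6,1): flips 2 -> legal
(6,2): no bracket -> illegal
(6,3): no bracket -> illegal
W mobility = 13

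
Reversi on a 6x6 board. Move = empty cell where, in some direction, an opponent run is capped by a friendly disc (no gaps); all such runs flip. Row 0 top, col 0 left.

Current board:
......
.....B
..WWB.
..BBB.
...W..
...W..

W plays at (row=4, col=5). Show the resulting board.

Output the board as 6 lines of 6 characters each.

Answer: ......
.....B
..WWB.
..BBW.
...W.W
...W..

Derivation:
Place W at (4,5); scan 8 dirs for brackets.
Dir NW: opp run (3,4) capped by W -> flip
Dir N: first cell '.' (not opp) -> no flip
Dir NE: edge -> no flip
Dir W: first cell '.' (not opp) -> no flip
Dir E: edge -> no flip
Dir SW: first cell '.' (not opp) -> no flip
Dir S: first cell '.' (not opp) -> no flip
Dir SE: edge -> no flip
All flips: (3,4)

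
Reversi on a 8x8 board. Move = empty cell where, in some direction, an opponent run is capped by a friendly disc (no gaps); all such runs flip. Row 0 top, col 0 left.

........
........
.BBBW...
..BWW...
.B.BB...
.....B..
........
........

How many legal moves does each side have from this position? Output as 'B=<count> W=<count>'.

Answer: B=4 W=9

Derivation:
-- B to move --
(1,3): no bracket -> illegal
(1,4): flips 2 -> legal
(1,5): no bracket -> illegal
(2,5): flips 2 -> legal
(3,5): flips 2 -> legal
(4,2): no bracket -> illegal
(4,5): flips 1 -> legal
B mobility = 4
-- W to move --
(1,0): no bracket -> illegal
(1,1): flips 1 -> legal
(1,2): flips 1 -> legal
(1,3): flips 1 -> legal
(1,4): no bracket -> illegal
(2,0): flips 3 -> legal
(3,0): no bracket -> illegal
(3,1): flips 1 -> legal
(3,5): no bracket -> illegal
(4,0): no bracket -> illegal
(4,2): no bracket -> illegal
(4,5): no bracket -> illegal
(4,6): no bracket -> illegal
(5,0): no bracket -> illegal
(5,1): no bracket -> illegal
(5,2): flips 1 -> legal
(5,3): flips 1 -> legal
(5,4): flips 1 -> legal
(5,6): no bracket -> illegal
(6,4): no bracket -> illegal
(6,5): no bracket -> illegal
(6,6): flips 2 -> legal
W mobility = 9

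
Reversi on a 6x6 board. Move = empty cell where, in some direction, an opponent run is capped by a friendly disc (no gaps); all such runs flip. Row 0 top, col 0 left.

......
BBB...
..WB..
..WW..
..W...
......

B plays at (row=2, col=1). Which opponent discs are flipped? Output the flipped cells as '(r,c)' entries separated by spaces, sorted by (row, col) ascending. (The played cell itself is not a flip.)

Answer: (2,2)

Derivation:
Dir NW: first cell 'B' (not opp) -> no flip
Dir N: first cell 'B' (not opp) -> no flip
Dir NE: first cell 'B' (not opp) -> no flip
Dir W: first cell '.' (not opp) -> no flip
Dir E: opp run (2,2) capped by B -> flip
Dir SW: first cell '.' (not opp) -> no flip
Dir S: first cell '.' (not opp) -> no flip
Dir SE: opp run (3,2), next='.' -> no flip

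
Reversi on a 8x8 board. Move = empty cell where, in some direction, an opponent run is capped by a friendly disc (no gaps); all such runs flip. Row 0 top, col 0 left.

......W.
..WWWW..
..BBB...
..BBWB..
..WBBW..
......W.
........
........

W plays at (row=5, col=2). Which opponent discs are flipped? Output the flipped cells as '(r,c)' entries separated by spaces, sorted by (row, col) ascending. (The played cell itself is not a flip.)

Dir NW: first cell '.' (not opp) -> no flip
Dir N: first cell 'W' (not opp) -> no flip
Dir NE: opp run (4,3) capped by W -> flip
Dir W: first cell '.' (not opp) -> no flip
Dir E: first cell '.' (not opp) -> no flip
Dir SW: first cell '.' (not opp) -> no flip
Dir S: first cell '.' (not opp) -> no flip
Dir SE: first cell '.' (not opp) -> no flip

Answer: (4,3)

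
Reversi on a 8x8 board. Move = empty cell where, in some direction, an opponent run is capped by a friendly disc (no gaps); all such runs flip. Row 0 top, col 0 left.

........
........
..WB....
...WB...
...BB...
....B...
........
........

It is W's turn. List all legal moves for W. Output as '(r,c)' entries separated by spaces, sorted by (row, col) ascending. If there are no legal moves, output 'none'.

Answer: (1,3) (2,4) (3,5) (5,3) (5,5)

Derivation:
(1,2): no bracket -> illegal
(1,3): flips 1 -> legal
(1,4): no bracket -> illegal
(2,4): flips 1 -> legal
(2,5): no bracket -> illegal
(3,2): no bracket -> illegal
(3,5): flips 1 -> legal
(4,2): no bracket -> illegal
(4,5): no bracket -> illegal
(5,2): no bracket -> illegal
(5,3): flips 1 -> legal
(5,5): flips 1 -> legal
(6,3): no bracket -> illegal
(6,4): no bracket -> illegal
(6,5): no bracket -> illegal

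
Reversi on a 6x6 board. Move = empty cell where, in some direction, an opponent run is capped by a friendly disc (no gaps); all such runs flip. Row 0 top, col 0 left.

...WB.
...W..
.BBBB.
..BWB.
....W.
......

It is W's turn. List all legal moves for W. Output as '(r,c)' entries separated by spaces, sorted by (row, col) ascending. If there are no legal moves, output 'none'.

Answer: (0,5) (1,1) (1,4) (1,5) (3,1) (3,5)

Derivation:
(0,5): flips 1 -> legal
(1,0): no bracket -> illegal
(1,1): flips 1 -> legal
(1,2): no bracket -> illegal
(1,4): flips 2 -> legal
(1,5): flips 1 -> legal
(2,0): no bracket -> illegal
(2,5): no bracket -> illegal
(3,0): no bracket -> illegal
(3,1): flips 2 -> legal
(3,5): flips 2 -> legal
(4,1): no bracket -> illegal
(4,2): no bracket -> illegal
(4,3): no bracket -> illegal
(4,5): no bracket -> illegal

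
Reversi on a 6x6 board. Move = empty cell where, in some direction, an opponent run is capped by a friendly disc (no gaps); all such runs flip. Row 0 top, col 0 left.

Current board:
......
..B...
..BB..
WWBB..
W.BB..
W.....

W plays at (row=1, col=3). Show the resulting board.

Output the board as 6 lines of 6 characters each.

Place W at (1,3); scan 8 dirs for brackets.
Dir NW: first cell '.' (not opp) -> no flip
Dir N: first cell '.' (not opp) -> no flip
Dir NE: first cell '.' (not opp) -> no flip
Dir W: opp run (1,2), next='.' -> no flip
Dir E: first cell '.' (not opp) -> no flip
Dir SW: opp run (2,2) capped by W -> flip
Dir S: opp run (2,3) (3,3) (4,3), next='.' -> no flip
Dir SE: first cell '.' (not opp) -> no flip
All flips: (2,2)

Answer: ......
..BW..
..WB..
WWBB..
W.BB..
W.....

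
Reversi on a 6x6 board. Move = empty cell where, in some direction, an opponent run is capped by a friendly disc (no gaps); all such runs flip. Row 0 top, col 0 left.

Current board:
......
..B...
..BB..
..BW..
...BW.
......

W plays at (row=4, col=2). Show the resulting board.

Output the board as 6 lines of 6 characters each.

Place W at (4,2); scan 8 dirs for brackets.
Dir NW: first cell '.' (not opp) -> no flip
Dir N: opp run (3,2) (2,2) (1,2), next='.' -> no flip
Dir NE: first cell 'W' (not opp) -> no flip
Dir W: first cell '.' (not opp) -> no flip
Dir E: opp run (4,3) capped by W -> flip
Dir SW: first cell '.' (not opp) -> no flip
Dir S: first cell '.' (not opp) -> no flip
Dir SE: first cell '.' (not opp) -> no flip
All flips: (4,3)

Answer: ......
..B...
..BB..
..BW..
..WWW.
......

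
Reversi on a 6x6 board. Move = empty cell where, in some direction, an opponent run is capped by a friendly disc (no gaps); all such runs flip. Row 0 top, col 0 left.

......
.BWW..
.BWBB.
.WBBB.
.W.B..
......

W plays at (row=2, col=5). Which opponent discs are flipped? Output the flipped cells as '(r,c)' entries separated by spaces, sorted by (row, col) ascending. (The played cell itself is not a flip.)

Dir NW: first cell '.' (not opp) -> no flip
Dir N: first cell '.' (not opp) -> no flip
Dir NE: edge -> no flip
Dir W: opp run (2,4) (2,3) capped by W -> flip
Dir E: edge -> no flip
Dir SW: opp run (3,4) (4,3), next='.' -> no flip
Dir S: first cell '.' (not opp) -> no flip
Dir SE: edge -> no flip

Answer: (2,3) (2,4)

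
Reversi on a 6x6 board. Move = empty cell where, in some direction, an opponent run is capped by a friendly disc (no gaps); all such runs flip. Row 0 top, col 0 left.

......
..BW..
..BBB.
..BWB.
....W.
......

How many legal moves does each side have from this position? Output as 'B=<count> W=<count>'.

Answer: B=8 W=5

Derivation:
-- B to move --
(0,2): flips 1 -> legal
(0,3): flips 1 -> legal
(0,4): flips 1 -> legal
(1,4): flips 1 -> legal
(3,5): no bracket -> illegal
(4,2): flips 1 -> legal
(4,3): flips 1 -> legal
(4,5): no bracket -> illegal
(5,3): no bracket -> illegal
(5,4): flips 1 -> legal
(5,5): flips 2 -> legal
B mobility = 8
-- W to move --
(0,1): no bracket -> illegal
(0,2): no bracket -> illegal
(0,3): no bracket -> illegal
(1,1): flips 2 -> legal
(1,4): flips 2 -> legal
(1,5): flips 1 -> legal
(2,1): no bracket -> illegal
(2,5): no bracket -> illegal
(3,1): flips 2 -> legal
(3,5): flips 2 -> legal
(4,1): no bracket -> illegal
(4,2): no bracket -> illegal
(4,3): no bracket -> illegal
(4,5): no bracket -> illegal
W mobility = 5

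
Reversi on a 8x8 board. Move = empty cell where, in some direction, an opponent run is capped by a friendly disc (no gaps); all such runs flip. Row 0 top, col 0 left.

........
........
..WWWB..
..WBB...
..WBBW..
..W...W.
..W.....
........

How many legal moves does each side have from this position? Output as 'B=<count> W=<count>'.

Answer: B=12 W=6

Derivation:
-- B to move --
(1,1): flips 1 -> legal
(1,2): flips 1 -> legal
(1,3): flips 1 -> legal
(1,4): flips 1 -> legal
(1,5): flips 1 -> legal
(2,1): flips 4 -> legal
(3,1): flips 1 -> legal
(3,5): no bracket -> illegal
(3,6): no bracket -> illegal
(4,1): flips 1 -> legal
(4,6): flips 1 -> legal
(4,7): no bracket -> illegal
(5,1): flips 1 -> legal
(5,3): no bracket -> illegal
(5,4): no bracket -> illegal
(5,5): no bracket -> illegal
(5,7): no bracket -> illegal
(6,1): flips 1 -> legal
(6,3): no bracket -> illegal
(6,5): no bracket -> illegal
(6,6): no bracket -> illegal
(6,7): flips 2 -> legal
(7,1): no bracket -> illegal
(7,2): no bracket -> illegal
(7,3): no bracket -> illegal
B mobility = 12
-- W to move --
(1,4): no bracket -> illegal
(1,5): no bracket -> illegal
(1,6): flips 3 -> legal
(2,6): flips 1 -> legal
(3,5): flips 2 -> legal
(3,6): no bracket -> illegal
(5,3): flips 2 -> legal
(5,4): flips 3 -> legal
(5,5): flips 2 -> legal
W mobility = 6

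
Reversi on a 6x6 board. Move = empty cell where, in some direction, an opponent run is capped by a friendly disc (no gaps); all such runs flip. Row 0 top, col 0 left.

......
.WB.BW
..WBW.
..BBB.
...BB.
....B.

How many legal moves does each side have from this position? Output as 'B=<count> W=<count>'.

Answer: B=4 W=5

Derivation:
-- B to move --
(0,0): flips 2 -> legal
(0,1): no bracket -> illegal
(0,2): no bracket -> illegal
(0,4): no bracket -> illegal
(0,5): no bracket -> illegal
(1,0): flips 1 -> legal
(1,3): no bracket -> illegal
(2,0): no bracket -> illegal
(2,1): flips 1 -> legal
(2,5): flips 1 -> legal
(3,1): no bracket -> illegal
(3,5): no bracket -> illegal
B mobility = 4
-- W to move --
(0,1): no bracket -> illegal
(0,2): flips 1 -> legal
(0,3): no bracket -> illegal
(0,4): flips 1 -> legal
(0,5): no bracket -> illegal
(1,3): flips 2 -> legal
(2,1): no bracket -> illegal
(2,5): no bracket -> illegal
(3,1): no bracket -> illegal
(3,5): no bracket -> illegal
(4,1): no bracket -> illegal
(4,2): flips 2 -> legal
(4,5): no bracket -> illegal
(5,2): no bracket -> illegal
(5,3): no bracket -> illegal
(5,5): flips 2 -> legal
W mobility = 5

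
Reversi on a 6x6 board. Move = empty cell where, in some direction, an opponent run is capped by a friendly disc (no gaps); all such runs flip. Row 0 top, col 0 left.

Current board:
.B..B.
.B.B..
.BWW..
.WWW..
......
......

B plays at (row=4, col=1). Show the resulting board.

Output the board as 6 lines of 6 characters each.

Answer: .B..B.
.B.B..
.BWW..
.BWW..
.B....
......

Derivation:
Place B at (4,1); scan 8 dirs for brackets.
Dir NW: first cell '.' (not opp) -> no flip
Dir N: opp run (3,1) capped by B -> flip
Dir NE: opp run (3,2) (2,3), next='.' -> no flip
Dir W: first cell '.' (not opp) -> no flip
Dir E: first cell '.' (not opp) -> no flip
Dir SW: first cell '.' (not opp) -> no flip
Dir S: first cell '.' (not opp) -> no flip
Dir SE: first cell '.' (not opp) -> no flip
All flips: (3,1)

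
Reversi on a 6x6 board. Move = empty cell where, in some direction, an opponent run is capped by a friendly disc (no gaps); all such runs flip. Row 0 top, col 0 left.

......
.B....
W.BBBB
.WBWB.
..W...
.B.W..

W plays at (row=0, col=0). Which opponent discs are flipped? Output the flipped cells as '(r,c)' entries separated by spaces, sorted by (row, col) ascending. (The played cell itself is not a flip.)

Answer: (1,1) (2,2)

Derivation:
Dir NW: edge -> no flip
Dir N: edge -> no flip
Dir NE: edge -> no flip
Dir W: edge -> no flip
Dir E: first cell '.' (not opp) -> no flip
Dir SW: edge -> no flip
Dir S: first cell '.' (not opp) -> no flip
Dir SE: opp run (1,1) (2,2) capped by W -> flip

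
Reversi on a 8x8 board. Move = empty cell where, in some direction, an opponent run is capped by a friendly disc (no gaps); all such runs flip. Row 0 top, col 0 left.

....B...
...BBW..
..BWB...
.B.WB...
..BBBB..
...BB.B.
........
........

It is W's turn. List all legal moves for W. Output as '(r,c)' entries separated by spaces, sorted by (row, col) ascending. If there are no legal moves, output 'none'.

(0,2): no bracket -> illegal
(0,3): flips 1 -> legal
(0,5): flips 1 -> legal
(1,1): flips 1 -> legal
(1,2): flips 2 -> legal
(2,0): no bracket -> illegal
(2,1): flips 1 -> legal
(2,5): flips 1 -> legal
(3,0): no bracket -> illegal
(3,2): no bracket -> illegal
(3,5): flips 1 -> legal
(3,6): no bracket -> illegal
(4,0): no bracket -> illegal
(4,1): no bracket -> illegal
(4,6): no bracket -> illegal
(4,7): no bracket -> illegal
(5,1): flips 1 -> legal
(5,2): no bracket -> illegal
(5,5): flips 1 -> legal
(5,7): no bracket -> illegal
(6,2): no bracket -> illegal
(6,3): flips 2 -> legal
(6,4): no bracket -> illegal
(6,5): no bracket -> illegal
(6,6): no bracket -> illegal
(6,7): flips 3 -> legal

Answer: (0,3) (0,5) (1,1) (1,2) (2,1) (2,5) (3,5) (5,1) (5,5) (6,3) (6,7)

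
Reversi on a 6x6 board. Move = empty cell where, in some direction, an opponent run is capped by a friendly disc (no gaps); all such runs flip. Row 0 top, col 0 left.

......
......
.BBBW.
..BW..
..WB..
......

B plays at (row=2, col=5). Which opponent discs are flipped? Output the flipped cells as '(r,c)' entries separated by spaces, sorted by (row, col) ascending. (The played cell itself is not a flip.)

Dir NW: first cell '.' (not opp) -> no flip
Dir N: first cell '.' (not opp) -> no flip
Dir NE: edge -> no flip
Dir W: opp run (2,4) capped by B -> flip
Dir E: edge -> no flip
Dir SW: first cell '.' (not opp) -> no flip
Dir S: first cell '.' (not opp) -> no flip
Dir SE: edge -> no flip

Answer: (2,4)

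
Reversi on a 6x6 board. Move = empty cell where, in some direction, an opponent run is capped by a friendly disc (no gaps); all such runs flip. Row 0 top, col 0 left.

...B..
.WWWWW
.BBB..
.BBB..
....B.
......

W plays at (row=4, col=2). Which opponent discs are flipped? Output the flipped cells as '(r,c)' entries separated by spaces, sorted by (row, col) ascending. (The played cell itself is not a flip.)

Dir NW: opp run (3,1), next='.' -> no flip
Dir N: opp run (3,2) (2,2) capped by W -> flip
Dir NE: opp run (3,3), next='.' -> no flip
Dir W: first cell '.' (not opp) -> no flip
Dir E: first cell '.' (not opp) -> no flip
Dir SW: first cell '.' (not opp) -> no flip
Dir S: first cell '.' (not opp) -> no flip
Dir SE: first cell '.' (not opp) -> no flip

Answer: (2,2) (3,2)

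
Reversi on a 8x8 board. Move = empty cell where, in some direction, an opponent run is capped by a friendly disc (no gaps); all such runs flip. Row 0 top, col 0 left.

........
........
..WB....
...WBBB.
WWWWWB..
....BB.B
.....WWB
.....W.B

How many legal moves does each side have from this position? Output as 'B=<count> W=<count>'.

Answer: B=7 W=7

Derivation:
-- B to move --
(1,1): flips 3 -> legal
(1,2): no bracket -> illegal
(1,3): no bracket -> illegal
(2,1): flips 1 -> legal
(2,4): no bracket -> illegal
(3,0): no bracket -> illegal
(3,1): no bracket -> illegal
(3,2): flips 2 -> legal
(5,0): no bracket -> illegal
(5,1): no bracket -> illegal
(5,2): flips 1 -> legal
(5,3): flips 3 -> legal
(5,6): no bracket -> illegal
(6,4): flips 2 -> legal
(7,4): no bracket -> illegal
(7,6): flips 1 -> legal
B mobility = 7
-- W to move --
(1,2): no bracket -> illegal
(1,3): flips 1 -> legal
(1,4): no bracket -> illegal
(2,4): flips 2 -> legal
(2,5): flips 4 -> legal
(2,6): flips 1 -> legal
(2,7): no bracket -> illegal
(3,2): no bracket -> illegal
(3,7): flips 3 -> legal
(4,6): flips 1 -> legal
(4,7): no bracket -> illegal
(5,3): no bracket -> illegal
(5,6): no bracket -> illegal
(6,3): no bracket -> illegal
(6,4): flips 1 -> legal
(7,6): no bracket -> illegal
W mobility = 7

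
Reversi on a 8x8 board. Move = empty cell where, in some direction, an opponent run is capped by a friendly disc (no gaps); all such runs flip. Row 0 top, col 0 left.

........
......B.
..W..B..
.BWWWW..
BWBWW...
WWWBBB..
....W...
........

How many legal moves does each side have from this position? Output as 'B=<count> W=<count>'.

Answer: B=15 W=11

Derivation:
-- B to move --
(1,1): flips 3 -> legal
(1,2): flips 2 -> legal
(1,3): flips 1 -> legal
(2,1): flips 2 -> legal
(2,3): flips 2 -> legal
(2,4): flips 3 -> legal
(2,6): flips 2 -> legal
(3,0): no bracket -> illegal
(3,6): flips 4 -> legal
(4,5): flips 3 -> legal
(4,6): no bracket -> illegal
(6,0): flips 2 -> legal
(6,1): flips 5 -> legal
(6,2): flips 2 -> legal
(6,3): no bracket -> illegal
(6,5): no bracket -> illegal
(7,3): flips 1 -> legal
(7,4): flips 1 -> legal
(7,5): flips 1 -> legal
B mobility = 15
-- W to move --
(0,5): no bracket -> illegal
(0,6): no bracket -> illegal
(0,7): flips 2 -> legal
(1,4): no bracket -> illegal
(1,5): flips 1 -> legal
(1,7): no bracket -> illegal
(2,0): flips 3 -> legal
(2,1): flips 1 -> legal
(2,4): no bracket -> illegal
(2,6): no bracket -> illegal
(2,7): no bracket -> illegal
(3,0): flips 2 -> legal
(3,6): no bracket -> illegal
(4,5): no bracket -> illegal
(4,6): flips 1 -> legal
(5,6): flips 3 -> legal
(6,2): flips 1 -> legal
(6,3): flips 1 -> legal
(6,5): flips 1 -> legal
(6,6): flips 1 -> legal
W mobility = 11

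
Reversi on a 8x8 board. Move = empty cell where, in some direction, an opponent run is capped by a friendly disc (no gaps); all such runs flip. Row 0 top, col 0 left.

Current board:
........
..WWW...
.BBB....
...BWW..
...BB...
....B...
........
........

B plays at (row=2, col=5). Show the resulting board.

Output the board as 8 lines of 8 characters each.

Answer: ........
..WWW...
.BBB.B..
...BBW..
...BB...
....B...
........
........

Derivation:
Place B at (2,5); scan 8 dirs for brackets.
Dir NW: opp run (1,4), next='.' -> no flip
Dir N: first cell '.' (not opp) -> no flip
Dir NE: first cell '.' (not opp) -> no flip
Dir W: first cell '.' (not opp) -> no flip
Dir E: first cell '.' (not opp) -> no flip
Dir SW: opp run (3,4) capped by B -> flip
Dir S: opp run (3,5), next='.' -> no flip
Dir SE: first cell '.' (not opp) -> no flip
All flips: (3,4)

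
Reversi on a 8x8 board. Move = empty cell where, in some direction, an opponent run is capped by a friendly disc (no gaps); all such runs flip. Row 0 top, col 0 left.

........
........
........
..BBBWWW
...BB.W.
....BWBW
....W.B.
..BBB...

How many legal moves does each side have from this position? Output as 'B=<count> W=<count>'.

-- B to move --
(2,4): no bracket -> illegal
(2,5): no bracket -> illegal
(2,6): flips 3 -> legal
(2,7): no bracket -> illegal
(4,5): no bracket -> illegal
(4,7): no bracket -> illegal
(5,3): no bracket -> illegal
(6,3): no bracket -> illegal
(6,5): no bracket -> illegal
(6,7): no bracket -> illegal
(7,5): no bracket -> illegal
B mobility = 1
-- W to move --
(2,1): no bracket -> illegal
(2,2): flips 2 -> legal
(2,3): no bracket -> illegal
(2,4): flips 3 -> legal
(2,5): no bracket -> illegal
(3,1): flips 3 -> legal
(4,1): no bracket -> illegal
(4,2): no bracket -> illegal
(4,5): no bracket -> illegal
(4,7): no bracket -> illegal
(5,2): no bracket -> illegal
(5,3): flips 2 -> legal
(6,1): no bracket -> illegal
(6,2): no bracket -> illegal
(6,3): no bracket -> illegal
(6,5): no bracket -> illegal
(6,7): no bracket -> illegal
(7,1): no bracket -> illegal
(7,5): flips 1 -> legal
(7,6): flips 2 -> legal
(7,7): flips 1 -> legal
W mobility = 7

Answer: B=1 W=7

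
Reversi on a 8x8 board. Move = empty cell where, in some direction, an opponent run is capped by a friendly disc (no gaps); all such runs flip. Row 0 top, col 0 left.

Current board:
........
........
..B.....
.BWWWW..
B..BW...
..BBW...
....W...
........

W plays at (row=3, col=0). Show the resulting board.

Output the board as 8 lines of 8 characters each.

Answer: ........
........
..B.....
WWWWWW..
B..BW...
..BBW...
....W...
........

Derivation:
Place W at (3,0); scan 8 dirs for brackets.
Dir NW: edge -> no flip
Dir N: first cell '.' (not opp) -> no flip
Dir NE: first cell '.' (not opp) -> no flip
Dir W: edge -> no flip
Dir E: opp run (3,1) capped by W -> flip
Dir SW: edge -> no flip
Dir S: opp run (4,0), next='.' -> no flip
Dir SE: first cell '.' (not opp) -> no flip
All flips: (3,1)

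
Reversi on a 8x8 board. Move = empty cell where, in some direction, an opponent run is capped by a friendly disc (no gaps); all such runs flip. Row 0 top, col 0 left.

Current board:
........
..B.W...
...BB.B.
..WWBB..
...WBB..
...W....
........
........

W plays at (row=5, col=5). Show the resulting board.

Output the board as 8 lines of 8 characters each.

Answer: ........
..B.W...
...BB.B.
..WWBB..
...WWB..
...W.W..
........
........

Derivation:
Place W at (5,5); scan 8 dirs for brackets.
Dir NW: opp run (4,4) capped by W -> flip
Dir N: opp run (4,5) (3,5), next='.' -> no flip
Dir NE: first cell '.' (not opp) -> no flip
Dir W: first cell '.' (not opp) -> no flip
Dir E: first cell '.' (not opp) -> no flip
Dir SW: first cell '.' (not opp) -> no flip
Dir S: first cell '.' (not opp) -> no flip
Dir SE: first cell '.' (not opp) -> no flip
All flips: (4,4)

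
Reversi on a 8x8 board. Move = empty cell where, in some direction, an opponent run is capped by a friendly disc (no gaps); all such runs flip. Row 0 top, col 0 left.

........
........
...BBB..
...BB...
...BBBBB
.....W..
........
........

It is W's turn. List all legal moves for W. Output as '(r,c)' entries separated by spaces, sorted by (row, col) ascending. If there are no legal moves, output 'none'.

(1,2): no bracket -> illegal
(1,3): no bracket -> illegal
(1,4): no bracket -> illegal
(1,5): no bracket -> illegal
(1,6): no bracket -> illegal
(2,2): flips 2 -> legal
(2,6): no bracket -> illegal
(3,2): no bracket -> illegal
(3,5): flips 1 -> legal
(3,6): no bracket -> illegal
(3,7): flips 1 -> legal
(4,2): no bracket -> illegal
(5,2): no bracket -> illegal
(5,3): no bracket -> illegal
(5,4): no bracket -> illegal
(5,6): no bracket -> illegal
(5,7): no bracket -> illegal

Answer: (2,2) (3,5) (3,7)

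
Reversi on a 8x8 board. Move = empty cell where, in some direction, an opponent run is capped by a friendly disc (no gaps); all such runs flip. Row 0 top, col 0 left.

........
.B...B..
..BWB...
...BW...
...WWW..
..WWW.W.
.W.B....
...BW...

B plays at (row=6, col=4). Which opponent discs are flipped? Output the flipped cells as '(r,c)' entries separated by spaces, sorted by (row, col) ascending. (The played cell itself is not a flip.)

Answer: (3,4) (4,4) (5,4)

Derivation:
Dir NW: opp run (5,3), next='.' -> no flip
Dir N: opp run (5,4) (4,4) (3,4) capped by B -> flip
Dir NE: first cell '.' (not opp) -> no flip
Dir W: first cell 'B' (not opp) -> no flip
Dir E: first cell '.' (not opp) -> no flip
Dir SW: first cell 'B' (not opp) -> no flip
Dir S: opp run (7,4), next=edge -> no flip
Dir SE: first cell '.' (not opp) -> no flip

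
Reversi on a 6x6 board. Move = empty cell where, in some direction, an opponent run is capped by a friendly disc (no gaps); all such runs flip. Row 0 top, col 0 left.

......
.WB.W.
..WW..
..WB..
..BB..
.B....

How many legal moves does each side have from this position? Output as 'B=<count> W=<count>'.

-- B to move --
(0,0): flips 2 -> legal
(0,1): no bracket -> illegal
(0,2): no bracket -> illegal
(0,3): no bracket -> illegal
(0,4): no bracket -> illegal
(0,5): no bracket -> illegal
(1,0): flips 1 -> legal
(1,3): flips 1 -> legal
(1,5): no bracket -> illegal
(2,0): no bracket -> illegal
(2,1): flips 1 -> legal
(2,4): no bracket -> illegal
(2,5): no bracket -> illegal
(3,1): flips 1 -> legal
(3,4): flips 1 -> legal
(4,1): no bracket -> illegal
B mobility = 6
-- W to move --
(0,1): flips 1 -> legal
(0,2): flips 1 -> legal
(0,3): no bracket -> illegal
(1,3): flips 1 -> legal
(2,1): no bracket -> illegal
(2,4): no bracket -> illegal
(3,1): no bracket -> illegal
(3,4): flips 1 -> legal
(4,0): no bracket -> illegal
(4,1): no bracket -> illegal
(4,4): flips 1 -> legal
(5,0): no bracket -> illegal
(5,2): flips 1 -> legal
(5,3): flips 2 -> legal
(5,4): flips 1 -> legal
W mobility = 8

Answer: B=6 W=8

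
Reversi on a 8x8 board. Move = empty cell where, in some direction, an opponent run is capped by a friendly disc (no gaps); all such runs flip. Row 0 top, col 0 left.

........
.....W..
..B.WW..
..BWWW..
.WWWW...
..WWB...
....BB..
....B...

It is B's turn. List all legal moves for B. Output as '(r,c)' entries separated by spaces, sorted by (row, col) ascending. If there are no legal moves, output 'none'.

Answer: (1,4) (3,1) (3,6) (5,0) (5,1) (5,5) (6,2)

Derivation:
(0,4): no bracket -> illegal
(0,5): no bracket -> illegal
(0,6): no bracket -> illegal
(1,3): no bracket -> illegal
(1,4): flips 3 -> legal
(1,6): no bracket -> illegal
(2,3): no bracket -> illegal
(2,6): no bracket -> illegal
(3,0): no bracket -> illegal
(3,1): flips 2 -> legal
(3,6): flips 3 -> legal
(4,0): no bracket -> illegal
(4,5): no bracket -> illegal
(4,6): no bracket -> illegal
(5,0): flips 1 -> legal
(5,1): flips 2 -> legal
(5,5): flips 2 -> legal
(6,1): no bracket -> illegal
(6,2): flips 2 -> legal
(6,3): no bracket -> illegal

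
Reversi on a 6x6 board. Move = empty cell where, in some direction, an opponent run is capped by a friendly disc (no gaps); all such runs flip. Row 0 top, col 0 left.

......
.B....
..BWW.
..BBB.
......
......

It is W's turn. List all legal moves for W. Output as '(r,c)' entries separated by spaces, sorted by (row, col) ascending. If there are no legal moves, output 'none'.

(0,0): no bracket -> illegal
(0,1): no bracket -> illegal
(0,2): no bracket -> illegal
(1,0): no bracket -> illegal
(1,2): no bracket -> illegal
(1,3): no bracket -> illegal
(2,0): no bracket -> illegal
(2,1): flips 1 -> legal
(2,5): no bracket -> illegal
(3,1): no bracket -> illegal
(3,5): no bracket -> illegal
(4,1): flips 1 -> legal
(4,2): flips 1 -> legal
(4,3): flips 1 -> legal
(4,4): flips 1 -> legal
(4,5): flips 1 -> legal

Answer: (2,1) (4,1) (4,2) (4,3) (4,4) (4,5)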